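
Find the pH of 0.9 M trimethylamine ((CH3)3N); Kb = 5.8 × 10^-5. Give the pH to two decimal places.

(CH3)3N + H2O ⇌ (CH3)3NH+ + OH-
Kb = [OH-]²/(0.9 − [OH-]) = 5.8 × 10^-5
Neglecting [OH-] in the denominator: [OH-] = √(5.8 × 10^-5 × 0.9) = 7.22 × 10^-3 M
pOH = 2.14, so pH = 14.00 − pOH = 11.86

pH = 11.86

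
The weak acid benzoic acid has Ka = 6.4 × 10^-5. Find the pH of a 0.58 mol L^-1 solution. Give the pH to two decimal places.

pH = 2.22

C6H5COOH ⇌ C6H5COO- + H+
Ka = [H+]²/(0.58 − [H+]) = 6.4 × 10^-5
Since Ka ≪ C₀, [H+] ≈ √(Ka·C₀) = 6.09 × 10^-3 M.
pH = −log[H+] = −log(6.09 × 10^-3) = 2.22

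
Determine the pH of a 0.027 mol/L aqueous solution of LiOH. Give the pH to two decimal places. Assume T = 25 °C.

LiOH is a strong base; [OH-] = 0.027 M.
pOH = -log(0.027) = 1.57
pH = 14.00 - 1.57 = 12.43

pH = 12.43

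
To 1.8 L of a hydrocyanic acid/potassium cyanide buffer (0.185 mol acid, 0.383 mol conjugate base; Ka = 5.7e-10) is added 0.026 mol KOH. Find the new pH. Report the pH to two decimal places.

After neutralization: n(HCN) = 0.159 mol, n(CN-) = 0.409 mol.
pKa = −log(5.7 × 10^-10) = 9.244
pH = pKa + log(n_CN-/n_HCN) = 9.244 + log(0.409/0.159) = 9.244 + (+0.410)

pH = 9.65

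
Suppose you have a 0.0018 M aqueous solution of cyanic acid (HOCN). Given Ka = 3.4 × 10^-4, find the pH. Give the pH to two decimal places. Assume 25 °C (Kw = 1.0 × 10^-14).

HOCN ⇌ OCN- + H+
From the ICE table, Ka = [H+]²/(0.0018 − [H+]) = 3.4 × 10^-4.
Here C₀/Ka ≈ 5.29, so the small-[H+] approximation fails. Use the quadratic:
[H+] = [−0.00034 + √(0.00034² + 2.45e-06)]/2 = 6.31 × 10^-4 M
pH = −log[H+] = −log(6.31 × 10^-4) = 3.20

pH = 3.20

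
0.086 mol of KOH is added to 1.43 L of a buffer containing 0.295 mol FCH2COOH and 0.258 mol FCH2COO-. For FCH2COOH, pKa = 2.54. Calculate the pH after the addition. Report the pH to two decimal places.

pH = 2.76

After neutralization: n(FCH2COOH) = 0.209 mol, n(FCH2COO-) = 0.344 mol.
Henderson–Hasselbalch with mole ratio 0.344/0.209: pH = 2.54 + (+0.216)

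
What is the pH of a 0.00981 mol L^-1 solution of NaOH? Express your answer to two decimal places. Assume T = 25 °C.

NaOH is a strong base; [OH-] = 0.00981 M.
pOH = -log(0.00981) = 2.01
pH = 14.00 - 2.01 = 11.99

pH = 11.99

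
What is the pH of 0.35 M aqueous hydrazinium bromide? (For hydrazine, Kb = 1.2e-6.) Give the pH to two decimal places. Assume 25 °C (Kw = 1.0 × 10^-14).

pH = 4.27

N2H5+ is the conjugate acid of the weak base N2H4.
Ka = Kw/Kb = 1.0×10^-14 / 1.2 × 10^-6 = 8.33 × 10^-9
Let x = [H+] at equilibrium. Ka = x²/(0.35 − x).
Assume x ≪ 0.35: x ≈ √(8.33 × 10^-9 × 0.35) = 5.40 × 10^-5 M
pH = −log[H+] = −log(5.40 × 10^-5) = 4.27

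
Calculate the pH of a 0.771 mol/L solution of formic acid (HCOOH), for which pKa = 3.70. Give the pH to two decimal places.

HCOOH ⇌ HCOO- + H+
Ka = 10^(−3.70) = 2.00 × 10^-4
Ka = [H+]²/(0.771 − [H+]) = 2.00 × 10^-4
Neglecting [H+] in the denominator: [H+] = √(2.00 × 10^-4 × 0.771) = 1.24 × 10^-2 M
([H+]/C₀ = 1.6% < 5%, so the approximation holds.)
pH = −log(1.24 × 10^-2) = 1.91

pH = 1.91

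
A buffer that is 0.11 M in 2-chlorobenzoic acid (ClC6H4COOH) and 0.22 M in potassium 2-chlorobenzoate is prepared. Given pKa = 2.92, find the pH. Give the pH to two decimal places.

Using pH = pKa + log([base]/[acid]) with [base]/[acid] = 0.22/0.11:
pH = 2.92 + (+0.301) = 3.22

pH = 3.22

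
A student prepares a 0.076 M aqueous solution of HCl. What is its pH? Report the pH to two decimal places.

pH = 1.12

HCl is a strong acid and dissociates completely, so [H+] = 0.076 M.
pH = -log(0.076) = 1.12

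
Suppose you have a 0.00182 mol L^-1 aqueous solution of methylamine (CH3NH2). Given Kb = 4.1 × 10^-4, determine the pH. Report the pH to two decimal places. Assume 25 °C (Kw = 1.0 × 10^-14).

CH3NH2 + H2O ⇌ CH3NH3+ + OH-
Kb = [OH-]²/(0.00182 − [OH-]) = 4.1 × 10^-4
Here C₀/Kb ≈ 4.44, so the small-[OH-] approximation fails. Use the quadratic:
[OH-] = (−Kb + √(Kb² + 4·Kb·C₀))/2 = 6.83 × 10^-4 M
pOH = 3.17, so pH = 14.00 − pOH = 10.83

pH = 10.83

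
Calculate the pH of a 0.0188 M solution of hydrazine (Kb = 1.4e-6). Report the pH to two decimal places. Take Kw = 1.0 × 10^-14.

pH = 10.21

N2H4 + H2O ⇌ N2H5+ + OH-
Kb = [OH-]²/(0.0188 − [OH-]) = 1.4 × 10^-6
Since Kb ≪ C₀, [OH-] ≈ √(Kb·C₀) = 1.62 × 10^-4 M.
([OH-]/C₀ = 0.86% < 5%, so the approximation holds.)
pOH = 3.79, so pH = 14.00 − pOH = 10.21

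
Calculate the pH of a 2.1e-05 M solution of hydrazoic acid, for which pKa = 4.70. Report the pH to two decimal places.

pH = 4.89

HN3 ⇌ N3- + H+
Ka = 10^(−4.70) = 2.00 × 10^-5
Ka = x²/(2.1e-05 − x) = 2.00 × 10^-5
x is not negligible relative to C₀; solve x² + 2e-05·x − 4.2e-10 = 0.
x = [−2e-05 + √(2e-05² + 1.68e-09)]/2 = 1.28 × 10^-5 M
pH = −log[H+] = −log(1.28 × 10^-5) = 4.89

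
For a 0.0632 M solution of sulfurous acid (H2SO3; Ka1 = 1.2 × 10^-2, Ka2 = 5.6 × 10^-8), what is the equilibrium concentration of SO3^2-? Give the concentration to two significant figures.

First ionization gives [H+] ≈ [HSO3-] = 2.22 × 10^-2 M.
Second step: Ka2 = [H+][SO3^2-]/[HSO3-] ≈ [SO3^2-] (since [H+] ≈ [HSO3-]).
So [SO3^2-] ≈ Ka2.

5.6 × 10^-8 M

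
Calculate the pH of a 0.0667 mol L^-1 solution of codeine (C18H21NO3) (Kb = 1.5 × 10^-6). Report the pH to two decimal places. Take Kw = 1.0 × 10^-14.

pH = 10.50

C18H21NO3 + H2O ⇌ C18H22NO3+ + OH-
From the ICE table, Kb = [OH-]²/(0.0667 − [OH-]) = 1.5 × 10^-6.
Neglecting [OH-] in the denominator: [OH-] = √(1.5 × 10^-6 × 0.0667) = 3.16 × 10^-4 M
pOH = −log(3.16 × 10^-4) = 3.50; pH = 14.00 − 3.50 = 10.50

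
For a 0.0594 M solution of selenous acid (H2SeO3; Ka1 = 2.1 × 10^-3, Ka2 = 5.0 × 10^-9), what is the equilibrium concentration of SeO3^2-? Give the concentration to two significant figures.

5.0 × 10^-9 M

First ionization gives [H+] ≈ [HSeO3-] = 1.02 × 10^-2 M.
Second step: Ka2 = [H+][SeO3^2-]/[HSeO3-] ≈ [SeO3^2-] (since [H+] ≈ [HSeO3-]).
So [SeO3^2-] ≈ Ka2.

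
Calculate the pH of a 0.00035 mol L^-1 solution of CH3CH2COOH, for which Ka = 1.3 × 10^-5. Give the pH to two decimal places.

CH3CH2COOH ⇌ CH3CH2COO- + H+
Ka = [H+]²/(0.00035 − [H+]) = 1.3 × 10^-5
[H+] is not negligible relative to C₀; solve [H+]² + 1.3e-05·[H+] − 4.55e-09 = 0.
[H+] = (−Ka + √(Ka² + 4·Ka·C₀))/2 = 6.13 × 10^-5 M
pH = −log(6.13 × 10^-5) = 4.21

pH = 4.21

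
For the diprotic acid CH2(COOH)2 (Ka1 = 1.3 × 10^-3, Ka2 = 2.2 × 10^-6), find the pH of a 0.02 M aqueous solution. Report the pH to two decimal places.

pH = 2.35

Ka1 ≫ Ka2, so treat the first dissociation as the only significant source of H+.
Ka1 = x²/(0.02 − x) = 1.3 × 10^-3
Solving the quadratic: x = (−Ka1 + √(Ka1² + 4·Ka1·C₀))/2 = 4.49 × 10^-3 M
pH = −log(4.49 × 10^-3) = 2.35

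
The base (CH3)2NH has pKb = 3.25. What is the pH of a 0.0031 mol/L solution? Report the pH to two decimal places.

(CH3)2NH + H2O ⇌ (CH3)2NH2+ + OH-
Kb = 10^(−3.25) = 5.62 × 10^-4
Kb = x²/(0.0031 − x) = 5.62 × 10^-4
Here C₀/Kb ≈ 5.52, so the small-x approximation fails. Use the quadratic:
x = [−0.000562 + √(0.000562² + 6.97e-06)]/2 = 1.07 × 10^-3 M
pOH = 2.97, so pH = 14.00 − pOH = 11.03

pH = 11.03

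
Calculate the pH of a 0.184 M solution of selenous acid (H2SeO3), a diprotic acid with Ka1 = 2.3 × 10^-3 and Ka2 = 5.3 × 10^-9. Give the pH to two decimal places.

Ka1 ≫ Ka2, so treat the first dissociation as the only significant source of H+.
Ka1 = x²/(0.184 − x) = 2.3 × 10^-3
Solving the quadratic: x = (−Ka1 + √(Ka1² + 4·Ka1·C₀))/2 = 1.95 × 10^-2 M
pH = −log(1.95 × 10^-2) = 1.71

pH = 1.71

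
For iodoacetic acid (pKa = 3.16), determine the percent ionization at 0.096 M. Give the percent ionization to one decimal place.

ICH2COOH ⇌ ICH2COO- + H+; let x = [H+] at equilibrium.
Ka = 10^(−3.16) = 6.92 × 10^-4
Ka = x²/(C₀ − x); solving the quadratic gives x = 7.81 × 10^-3 M.
Fraction ionized = 7.81 × 10^-3 / 0.096 = 0.0814 → 8.1%

8.1%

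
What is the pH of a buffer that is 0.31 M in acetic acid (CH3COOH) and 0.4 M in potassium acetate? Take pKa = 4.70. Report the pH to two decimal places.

pH = pKa + log([A⁻]/[HA]) = 4.70 + log(0.4/0.31)
pH = 4.70 + (+0.111) = 4.81

pH = 4.81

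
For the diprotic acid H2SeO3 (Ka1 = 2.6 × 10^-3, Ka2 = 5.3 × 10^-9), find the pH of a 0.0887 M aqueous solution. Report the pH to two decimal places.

pH = 1.86

Ka1 ≫ Ka2, so treat the first dissociation as the only significant source of H+.
Ka1 = x²/(0.0887 − x) = 2.6 × 10^-3
Solving the quadratic: x = (−Ka1 + √(Ka1² + 4·Ka1·C₀))/2 = 1.39 × 10^-2 M
pH = −log(1.39 × 10^-2) = 1.86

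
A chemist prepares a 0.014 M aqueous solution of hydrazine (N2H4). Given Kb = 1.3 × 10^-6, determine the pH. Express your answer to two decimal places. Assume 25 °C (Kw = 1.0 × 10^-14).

pH = 10.13

N2H4 + H2O ⇌ N2H5+ + OH-
Kb = x²/(0.014 − x) = 1.3 × 10^-6
Assume x ≪ 0.014: x ≈ √(1.3 × 10^-6 × 0.014) = 1.35 × 10^-4 M
Check: 0.96% ionized — well under 5%, approximation valid.
pOH = −log(1.35 × 10^-4) = 3.87; pH = 14.00 − 3.87 = 10.13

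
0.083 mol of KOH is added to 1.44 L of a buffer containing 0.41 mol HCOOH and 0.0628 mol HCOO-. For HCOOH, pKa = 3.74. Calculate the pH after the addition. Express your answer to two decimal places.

OH- converts HCOOH to HCOO-: HCOOH → 0.327 mol, HCOO- → 0.146 mol.
pH = pKa + log([A⁻]/[HA]) = 3.74 + log(0.146/0.327) = 3.74 -0.350

pH = 3.39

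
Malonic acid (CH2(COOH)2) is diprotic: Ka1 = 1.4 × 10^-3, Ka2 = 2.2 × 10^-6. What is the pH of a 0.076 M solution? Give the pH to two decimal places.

pH = 2.02

Since Ka1 ≫ Ka2, the first ionization dominates [H+].
Ka1 = x²/(0.076 − x) = 1.4 × 10^-3
Solving the quadratic: x = (−Ka1 + √(Ka1² + 4·Ka1·C₀))/2 = 9.64 × 10^-3 M
pH = −log(9.64 × 10^-3) = 2.02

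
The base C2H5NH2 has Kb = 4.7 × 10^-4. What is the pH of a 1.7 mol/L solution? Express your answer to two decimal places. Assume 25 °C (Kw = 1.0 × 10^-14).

pH = 12.45

C2H5NH2 + H2O ⇌ C2H5NH3+ + OH-
From the ICE table, Kb = [OH-]²/(1.7 − [OH-]) = 4.7 × 10^-4.
Neglecting [OH-] in the denominator: [OH-] = √(4.7 × 10^-4 × 1.7) = 2.83 × 10^-2 M
([OH-]/C₀ = 1.7% < 5%, so the approximation holds.)
pOH = 1.55, so pH = 14.00 − pOH = 12.45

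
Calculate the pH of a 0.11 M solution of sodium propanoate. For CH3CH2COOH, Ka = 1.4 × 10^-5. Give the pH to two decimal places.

CH3CH2COO- is the conjugate base of the weak acid CH3CH2COOH.
Kb = Kw/Ka = 1.0×10^-14 / 1.4 × 10^-5 = 7.14 × 10^-10
From the ICE table, Kb = x²/(0.11 − x) = 7.14 × 10^-10.
Since Kb ≪ C₀, x ≈ √(Kb·C₀) = 8.86 × 10^-6 M.
(x/C₀ = 0.0081% < 5%, so the approximation holds.)
pOH = 5.05, so pH = 14.00 − pOH = 8.95

pH = 8.95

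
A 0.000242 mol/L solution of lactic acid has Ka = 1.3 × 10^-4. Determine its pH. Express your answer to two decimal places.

pH = 3.91

CH3CH(OH)COOH ⇌ CH3CH(OH)COO- + H+
From the ICE table, Ka = x²/(0.000242 − x) = 1.3 × 10^-4.
Here C₀/Ka ≈ 1.86, so the small-x approximation fails. Use the quadratic:
x = (−Ka + √(Ka² + 4·Ka·C₀))/2 = 1.24 × 10^-4 M
pH = −log[H+] = −log(1.24 × 10^-4) = 3.91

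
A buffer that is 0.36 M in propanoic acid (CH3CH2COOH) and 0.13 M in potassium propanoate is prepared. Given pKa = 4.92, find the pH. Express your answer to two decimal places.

pH = 4.48

Henderson–Hasselbalch: pH = pKa + log([CH3CH2COO-]/[CH3CH2COOH]) = 4.92 + log(0.13/0.36)
pH = 4.92 + (-0.442) = 4.48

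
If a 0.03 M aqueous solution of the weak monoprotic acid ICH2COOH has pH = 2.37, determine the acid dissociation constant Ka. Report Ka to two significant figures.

Ka = 7.1 × 10^-4

[H+] = 10^(-2.37) = 4.27 × 10^-3 M
At equilibrium [HA] = 0.03 − 4.27 × 10^-3 = 2.57 × 10^-2 M
Ka = [H+][A-]/[HA] = (4.27 × 10^-3)² / 2.57 × 10^-2 = 7.1 × 10^-4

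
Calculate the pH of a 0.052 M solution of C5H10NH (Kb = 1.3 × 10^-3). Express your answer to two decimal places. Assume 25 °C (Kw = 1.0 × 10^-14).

C5H10NH + H2O ⇌ C5H10NH2+ + OH-
From the ICE table, Kb = [OH-]²/(0.052 − [OH-]) = 1.3 × 10^-3.
Here C₀/Kb ≈ 40, so the small-[OH-] approximation fails. Use the quadratic:
[OH-] = [−0.0013 + √(0.0013² + 0.00027)]/2 = 7.60 × 10^-3 M
pOH = 2.12, so pH = 14.00 − pOH = 11.88

pH = 11.88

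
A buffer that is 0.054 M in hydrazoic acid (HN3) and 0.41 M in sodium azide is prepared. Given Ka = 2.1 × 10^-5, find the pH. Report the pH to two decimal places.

pH = 5.56

pKa = −log(2.1 × 10^-5) = 4.678
Henderson–Hasselbalch: pH = pKa + log([N3-]/[HN3]) = 4.678 + log(0.41/0.054)
pH = 4.678 + (+0.880) = 5.56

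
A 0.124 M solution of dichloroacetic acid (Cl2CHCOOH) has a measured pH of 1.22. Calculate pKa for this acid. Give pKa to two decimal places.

[H+] = 10^(-1.22) = 6.03 × 10^-2 M
At equilibrium [HA] = 0.124 − 6.03 × 10^-2 = 6.37 × 10^-2 M
Ka = [H+][A-]/[HA] = (6.03 × 10^-2)² / 6.37 × 10^-2 = 5.71 × 10^-2
pKa = -log(5.71 × 10^-2) = 1.24

pKa = 1.24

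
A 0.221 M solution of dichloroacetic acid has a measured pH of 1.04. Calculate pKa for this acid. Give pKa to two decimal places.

[H+] = 10^(-1.04) = 9.12 × 10^-2 M
At equilibrium [HA] = 0.221 − 9.12 × 10^-2 = 1.30 × 10^-1 M
Ka = [H+][A-]/[HA] = (9.12 × 10^-2)² / 1.30 × 10^-1 = 6.40 × 10^-2
pKa = -log(6.40 × 10^-2) = 1.19

pKa = 1.19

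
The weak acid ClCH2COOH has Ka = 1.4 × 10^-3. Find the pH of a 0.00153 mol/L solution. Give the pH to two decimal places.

ClCH2COOH ⇌ ClCH2COO- + H+
From the ICE table, Ka = [H+]²/(0.00153 − [H+]) = 1.4 × 10^-3.
Here C₀/Ka ≈ 1.09, so the small-[H+] approximation fails. Use the quadratic:
[H+] = (−Ka + √(Ka² + 4·Ka·C₀))/2 = 9.22 × 10^-4 M
pH = −log(9.22 × 10^-4) = 3.04

pH = 3.04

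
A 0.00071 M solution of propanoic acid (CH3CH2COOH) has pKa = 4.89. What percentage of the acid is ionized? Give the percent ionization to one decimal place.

CH3CH2COOH ⇌ CH3CH2COO- + H+; let x = [H+] at equilibrium.
Ka = 10^(−4.89) = 1.29 × 10^-5
Ka = x²/(C₀ − x); solving the quadratic gives x = 8.95 × 10^-5 M.
Fraction ionized = 8.95 × 10^-5 / 0.00071 = 0.1261 → 12.6%

12.6%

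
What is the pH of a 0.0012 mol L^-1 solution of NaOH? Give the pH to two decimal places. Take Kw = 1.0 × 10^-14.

pH = 11.08

NaOH is a strong base; [OH-] = 0.0012 M.
pOH = -log(0.0012) = 2.92
pH = 14.00 - 2.92 = 11.08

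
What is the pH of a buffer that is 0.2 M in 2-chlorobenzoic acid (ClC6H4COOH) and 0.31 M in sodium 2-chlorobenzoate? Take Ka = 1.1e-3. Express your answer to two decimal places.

pKa = −log(1.1 × 10^-3) = 2.959
Henderson–Hasselbalch: pH = pKa + log([ClC6H4COO-]/[ClC6H4COOH]) = 2.959 + log(0.31/0.2)
pH = 2.959 + (+0.190) = 3.15

pH = 3.15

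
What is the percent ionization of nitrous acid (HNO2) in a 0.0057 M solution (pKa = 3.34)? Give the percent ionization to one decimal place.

24.6%

HNO2 ⇌ NO2- + H+; let x = [H+] at equilibrium.
Ka = 10^(−3.34) = 4.57 × 10^-4
Solve x² + 0.000457x − 2.6e-06 = 0 → x = 1.40 × 10^-3 M
% ionization = x/C₀ × 100% = 1.40 × 10^-3/0.0057 × 100% = 24.6%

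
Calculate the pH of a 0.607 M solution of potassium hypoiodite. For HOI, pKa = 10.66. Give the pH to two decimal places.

pH = 12.22

OI- is the conjugate base of the weak acid HOI.
Ka = 10^(−10.66) = 2.19 × 10^-11
Kb = Kw/Ka = 1.0×10^-14 / 2.19 × 10^-11 = 4.57 × 10^-4
From the ICE table, Kb = [OH-]²/(0.607 − [OH-]) = 4.57 × 10^-4.
Assume [OH-] ≪ 0.607: [OH-] ≈ √(4.57 × 10^-4 × 0.607) = 1.67 × 10^-2 M
pOH = 1.78, so pH = 14.00 − pOH = 12.22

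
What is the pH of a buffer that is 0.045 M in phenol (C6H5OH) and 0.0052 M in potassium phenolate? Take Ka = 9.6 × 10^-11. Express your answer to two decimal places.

pKa = −log(9.6 × 10^-11) = 10.018
Using pH = pKa + log([base]/[acid]) with [base]/[acid] = 0.0052/0.045:
pH = 10.018 + (-0.937) = 9.08

pH = 9.08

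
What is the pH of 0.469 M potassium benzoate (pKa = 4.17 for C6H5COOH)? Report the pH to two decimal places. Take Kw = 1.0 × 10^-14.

pH = 8.92

C6H5COO- is the conjugate base of the weak acid C6H5COOH.
Ka = 10^(−4.17) = 6.76 × 10^-5
Kb = Kw/Ka = 1.0×10^-14 / 6.76 × 10^-5 = 1.48 × 10^-10
Kb = x²/(0.469 − x) = 1.48 × 10^-10
Neglecting x in the denominator: x = √(1.48 × 10^-10 × 0.469) = 8.33 × 10^-6 M
Check: 0.0018% ionized — well under 5%, approximation valid.
pOH = −log(8.33 × 10^-6) = 5.08; pH = 14.00 − 5.08 = 8.92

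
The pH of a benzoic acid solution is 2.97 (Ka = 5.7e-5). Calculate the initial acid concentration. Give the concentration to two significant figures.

C₀ = 2.1 × 10^-2 M

[H+] = 10^(-2.97) = 1.07 × 10^-3 M = x
Ka = x²/(C₀ − x) ⇒ C₀ = x + x²/Ka
C₀ = 1.07 × 10^-3 + (1.07 × 10^-3)²/(5.7 × 10^-5) = 2.12 × 10^-2 M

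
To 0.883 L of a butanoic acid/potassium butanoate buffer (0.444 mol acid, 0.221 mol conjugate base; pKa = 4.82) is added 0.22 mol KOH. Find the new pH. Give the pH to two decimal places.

OH- converts CH3(CH2)2COOH to CH3(CH2)2COO-: CH3(CH2)2COOH → 0.224 mol, CH3(CH2)2COO- → 0.441 mol.
Henderson–Hasselbalch with mole ratio 0.441/0.224: pH = 4.82 + (+0.294)

pH = 5.11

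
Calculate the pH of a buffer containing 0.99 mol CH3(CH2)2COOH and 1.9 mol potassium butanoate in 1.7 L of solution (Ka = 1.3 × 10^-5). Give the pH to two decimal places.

pH = 5.17

pKa = −log(1.3 × 10^-5) = 4.886
pH = pKa + log([A⁻]/[HA]) = 4.886 + log(1.9/0.99)
pH = 4.886 + (+0.283) = 5.17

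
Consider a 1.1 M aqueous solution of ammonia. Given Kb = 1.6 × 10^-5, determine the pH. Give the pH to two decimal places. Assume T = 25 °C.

pH = 11.62

NH3 + H2O ⇌ NH4+ + OH-
From the ICE table, Kb = [OH-]²/(1.1 − [OH-]) = 1.6 × 10^-5.
Neglecting [OH-] in the denominator: [OH-] = √(1.6 × 10^-5 × 1.1) = 4.20 × 10^-3 M
([OH-]/C₀ = 0.38% < 5%, so the approximation holds.)
pOH = 2.38, so pH = 14.00 − pOH = 11.62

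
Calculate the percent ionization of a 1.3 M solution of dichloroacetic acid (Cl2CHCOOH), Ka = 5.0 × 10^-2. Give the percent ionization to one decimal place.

Cl2CHCOOH ⇌ Cl2CHCOO- + H+; let x = [H+] at equilibrium.
Solve x² + 0.05x − 0.065 = 0 → x = 2.31 × 10^-1 M
% ionization = x/C₀ × 100% = 2.31 × 10^-1/1.3 × 100% = 17.8%

17.8%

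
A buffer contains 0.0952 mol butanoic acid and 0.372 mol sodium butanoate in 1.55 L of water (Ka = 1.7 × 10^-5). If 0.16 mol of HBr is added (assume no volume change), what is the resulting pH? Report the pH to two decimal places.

Added H+ converts CH3(CH2)2COO- to CH3(CH2)2COOH: CH3(CH2)2COOH → 0.255 mol, CH3(CH2)2COO- → 0.212 mol.
pKa = −log(1.7 × 10^-5) = 4.770
pH = pKa + log(n_CH3(CH2)2COO-/n_CH3(CH2)2COOH) = 4.770 + log(0.212/0.255) = 4.770 + (-0.080)

pH = 4.69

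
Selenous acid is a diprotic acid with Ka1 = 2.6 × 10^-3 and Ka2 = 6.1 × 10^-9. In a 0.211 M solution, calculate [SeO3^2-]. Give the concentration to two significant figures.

6.1 × 10^-9 M

First ionization gives [H+] ≈ [HSeO3-] = 2.22 × 10^-2 M.
Second step: Ka2 = [H+][SeO3^2-]/[HSeO3-] ≈ [SeO3^2-] (since [H+] ≈ [HSeO3-]).
So [SeO3^2-] ≈ Ka2.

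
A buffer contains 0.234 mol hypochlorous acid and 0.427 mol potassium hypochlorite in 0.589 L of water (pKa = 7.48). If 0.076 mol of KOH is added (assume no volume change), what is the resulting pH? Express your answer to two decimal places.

pH = 7.98

OH- converts HOCl to OCl-: HOCl → 0.158 mol, OCl- → 0.503 mol.
Henderson–Hasselbalch with mole ratio 0.503/0.158: pH = 7.48 + (+0.503)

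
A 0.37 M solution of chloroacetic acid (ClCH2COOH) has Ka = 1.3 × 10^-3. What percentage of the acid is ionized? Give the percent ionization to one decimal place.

ClCH2COOH ⇌ ClCH2COO- + H+; let x = [H+] at equilibrium.
Solve x² + 0.0013x − 0.000481 = 0 → x = 2.13 × 10^-2 M
Fraction ionized = 2.13 × 10^-2 / 0.37 = 0.0576 → 5.8%

5.8%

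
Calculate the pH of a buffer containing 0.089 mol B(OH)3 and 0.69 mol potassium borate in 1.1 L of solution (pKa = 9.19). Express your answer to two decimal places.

Henderson–Hasselbalch: pH = pKa + log([B(OH)4-]/[B(OH)3]) = 9.19 + log(0.69/0.089)
pH = 9.19 + (+0.889) = 10.08

pH = 10.08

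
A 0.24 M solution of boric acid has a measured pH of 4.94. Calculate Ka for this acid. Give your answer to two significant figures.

Ka = 5.5 × 10^-10

[H+] = 10^(-4.94) = 1.15 × 10^-5 M
At equilibrium [HA] = 0.24 − 1.15 × 10^-5 = 2.40 × 10^-1 M
Ka = [H+][A-]/[HA] = (1.15 × 10^-5)² / 2.40 × 10^-1 = 5.5 × 10^-10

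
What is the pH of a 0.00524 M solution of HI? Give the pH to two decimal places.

HI is a strong acid and dissociates completely, so [H+] = 0.00524 M.
pH = -log(0.00524) = 2.28

pH = 2.28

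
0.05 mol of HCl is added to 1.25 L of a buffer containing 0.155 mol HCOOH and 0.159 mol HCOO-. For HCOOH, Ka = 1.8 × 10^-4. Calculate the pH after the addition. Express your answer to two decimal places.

After neutralization: n(HCOOH) = 0.205 mol, n(HCOO-) = 0.109 mol.
pKa = −log(1.8 × 10^-4) = 3.745
Henderson–Hasselbalch with mole ratio 0.109/0.205: pH = 3.745 + (-0.274)

pH = 3.47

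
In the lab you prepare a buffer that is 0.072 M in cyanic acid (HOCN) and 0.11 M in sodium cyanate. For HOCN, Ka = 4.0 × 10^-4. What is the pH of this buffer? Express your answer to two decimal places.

pKa = −log(4.0 × 10^-4) = 3.398
pH = pKa + log([A⁻]/[HA]) = 3.398 + log(0.11/0.072)
pH = 3.398 + (+0.184) = 3.58

pH = 3.58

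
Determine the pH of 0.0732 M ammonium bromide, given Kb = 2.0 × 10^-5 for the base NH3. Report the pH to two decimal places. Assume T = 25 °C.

pH = 5.22

NH4+ is the conjugate acid of the weak base NH3.
Ka = Kw/Kb = 1.0×10^-14 / 2.0 × 10^-5 = 5.00 × 10^-10
Let x = [H+] at equilibrium. Ka = x²/(0.0732 − x).
Assume x ≪ 0.0732: x ≈ √(5.00 × 10^-10 × 0.0732) = 6.05 × 10^-6 M
(x/C₀ = 0.0083% < 5%, so the approximation holds.)
pH = −log(6.05 × 10^-6) = 5.22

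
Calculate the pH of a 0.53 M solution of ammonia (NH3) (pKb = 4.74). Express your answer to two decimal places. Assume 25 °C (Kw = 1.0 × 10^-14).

pH = 11.49

NH3 + H2O ⇌ NH4+ + OH-
Kb = 10^(−4.74) = 1.82 × 10^-5
Kb = [OH-]²/(0.53 − [OH-]) = 1.82 × 10^-5
Since Kb ≪ C₀, [OH-] ≈ √(Kb·C₀) = 3.11 × 10^-3 M.
Check: 0.59% ionized — well under 5%, approximation valid.
pOH = −log(3.11 × 10^-3) = 2.51; pH = 14.00 − 2.51 = 11.49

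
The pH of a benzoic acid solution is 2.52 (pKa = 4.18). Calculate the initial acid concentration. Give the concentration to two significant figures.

[H+] = 10^(-2.52) = 3.02 × 10^-3 M = x
Ka = 10^(−4.18) = 6.61 × 10^-5
Ka = x²/(C₀ − x) ⇒ C₀ = x + x²/Ka
C₀ = 3.02 × 10^-3 + (3.02 × 10^-3)²/(6.61 × 10^-5) = 1.41 × 10^-1 M

C₀ = 1.4 × 10^-1 M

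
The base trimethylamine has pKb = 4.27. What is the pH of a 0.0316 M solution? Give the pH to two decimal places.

pH = 11.11

(CH3)3N + H2O ⇌ (CH3)3NH+ + OH-
Kb = 10^(−4.27) = 5.37 × 10^-5
From the ICE table, Kb = x²/(0.0316 − x) = 5.37 × 10^-5.
Assume x ≪ 0.0316: x ≈ √(5.37 × 10^-5 × 0.0316) = 1.30 × 10^-3 M
Check: 4.1% ionized — well under 5%, approximation valid.
pOH = 2.89, so pH = 14.00 − pOH = 11.11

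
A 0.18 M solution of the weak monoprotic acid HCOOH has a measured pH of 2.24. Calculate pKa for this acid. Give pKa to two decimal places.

[H+] = 10^(-2.24) = 5.75 × 10^-3 M
At equilibrium [HA] = 0.18 − 5.75 × 10^-3 = 1.74 × 10^-1 M
Ka = [H+][A-]/[HA] = (5.75 × 10^-3)² / 1.74 × 10^-1 = 1.90 × 10^-4
pKa = -log(1.90 × 10^-4) = 3.72

pKa = 3.72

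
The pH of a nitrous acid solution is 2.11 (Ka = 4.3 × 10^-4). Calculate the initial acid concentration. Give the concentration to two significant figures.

[H+] = 10^(-2.11) = 7.76 × 10^-3 M = x
Ka = x²/(C₀ − x) ⇒ C₀ = x + x²/Ka
C₀ = 7.76 × 10^-3 + (7.76 × 10^-3)²/(4.3 × 10^-4) = 1.48 × 10^-1 M

C₀ = 1.5 × 10^-1 M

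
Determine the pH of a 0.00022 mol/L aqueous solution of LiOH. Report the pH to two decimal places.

LiOH is a strong base; [OH-] = 0.00022 M.
pOH = -log(0.00022) = 3.66
pH = 14.00 - 3.66 = 10.34

pH = 10.34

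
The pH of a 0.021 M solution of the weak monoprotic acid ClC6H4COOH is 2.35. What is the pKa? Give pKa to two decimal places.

[H+] = 10^(-2.35) = 4.47 × 10^-3 M
At equilibrium [HA] = 0.021 − 4.47 × 10^-3 = 1.65 × 10^-2 M
Ka = [H+][A-]/[HA] = (4.47 × 10^-3)² / 1.65 × 10^-2 = 1.21 × 10^-3
pKa = -log(1.21 × 10^-3) = 2.92

pKa = 2.92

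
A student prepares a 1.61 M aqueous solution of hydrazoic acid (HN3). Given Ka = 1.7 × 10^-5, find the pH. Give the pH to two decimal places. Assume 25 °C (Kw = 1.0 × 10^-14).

pH = 2.28

HN3 ⇌ N3- + H+
Ka = [H+]²/(1.61 − [H+]) = 1.7 × 10^-5
Assume [H+] ≪ 1.61: [H+] ≈ √(1.7 × 10^-5 × 1.61) = 5.23 × 10^-3 M
pH = −log[H+] = −log(5.23 × 10^-3) = 2.28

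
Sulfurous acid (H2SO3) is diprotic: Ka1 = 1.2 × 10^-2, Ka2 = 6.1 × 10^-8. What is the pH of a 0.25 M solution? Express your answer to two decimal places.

Since Ka1 ≫ Ka2, the first ionization dominates [H+].
Ka1 = x²/(0.25 − x) = 1.2 × 10^-2
Solving the quadratic: x = (−Ka1 + √(Ka1² + 4·Ka1·C₀))/2 = 4.91 × 10^-2 M
pH = −log(4.91 × 10^-2) = 1.31

pH = 1.31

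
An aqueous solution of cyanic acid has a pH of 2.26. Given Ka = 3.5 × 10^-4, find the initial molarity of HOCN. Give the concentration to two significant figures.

C₀ = 9.2 × 10^-2 M

[H+] = 10^(-2.26) = 5.50 × 10^-3 M = x
Ka = x²/(C₀ − x) ⇒ C₀ = x + x²/Ka
C₀ = 5.50 × 10^-3 + (5.50 × 10^-3)²/(3.5 × 10^-4) = 9.19 × 10^-2 M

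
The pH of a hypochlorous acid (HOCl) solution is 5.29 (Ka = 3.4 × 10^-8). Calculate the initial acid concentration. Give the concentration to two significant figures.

[H+] = 10^(-5.29) = 5.13 × 10^-6 M = x
Ka = x²/(C₀ − x) ⇒ C₀ = x + x²/Ka
C₀ = 5.13 × 10^-6 + (5.13 × 10^-6)²/(3.4 × 10^-8) = 7.79 × 10^-4 M

C₀ = 7.8 × 10^-4 M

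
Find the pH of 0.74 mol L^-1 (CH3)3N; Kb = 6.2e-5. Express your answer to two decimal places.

pH = 11.83

(CH3)3N + H2O ⇌ (CH3)3NH+ + OH-
From the ICE table, Kb = x²/(0.74 − x) = 6.2 × 10^-5.
Since Kb ≪ C₀, x ≈ √(Kb·C₀) = 6.77 × 10^-3 M.
Check: 0.92% ionized — well under 5%, approximation valid.
pOH = −log(6.77 × 10^-3) = 2.17; pH = 14.00 − 2.17 = 11.83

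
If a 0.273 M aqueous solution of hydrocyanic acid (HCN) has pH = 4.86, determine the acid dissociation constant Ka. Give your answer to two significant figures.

[H+] = 10^(-4.86) = 1.38 × 10^-5 M
At equilibrium [HA] = 0.273 − 1.38 × 10^-5 = 2.73 × 10^-1 M
Ka = [H+][A-]/[HA] = (1.38 × 10^-5)² / 2.73 × 10^-1 = 7.0 × 10^-10

Ka = 7.0 × 10^-10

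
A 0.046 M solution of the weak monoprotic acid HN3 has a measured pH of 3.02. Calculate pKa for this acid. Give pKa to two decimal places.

[H+] = 10^(-3.02) = 9.55 × 10^-4 M
At equilibrium [HA] = 0.046 − 9.55 × 10^-4 = 4.50 × 10^-2 M
Ka = [H+][A-]/[HA] = (9.55 × 10^-4)² / 4.50 × 10^-2 = 2.03 × 10^-5
pKa = -log(2.03 × 10^-5) = 4.69

pKa = 4.69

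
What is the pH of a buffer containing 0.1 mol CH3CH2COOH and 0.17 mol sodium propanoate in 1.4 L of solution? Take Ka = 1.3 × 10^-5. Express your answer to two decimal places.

pKa = −log(1.3 × 10^-5) = 4.886
Using pH = pKa + log([base]/[acid]) with [base]/[acid] = 0.17/0.1:
pH = 4.886 + (+0.230) = 5.12

pH = 5.12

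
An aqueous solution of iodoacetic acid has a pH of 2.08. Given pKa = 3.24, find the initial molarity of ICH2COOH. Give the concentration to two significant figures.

[H+] = 10^(-2.08) = 8.32 × 10^-3 M = x
Ka = 10^(−3.24) = 5.75 × 10^-4
Ka = x²/(C₀ − x) ⇒ C₀ = x + x²/Ka
C₀ = 8.32 × 10^-3 + (8.32 × 10^-3)²/(5.75 × 10^-4) = 1.29 × 10^-1 M

C₀ = 1.3 × 10^-1 M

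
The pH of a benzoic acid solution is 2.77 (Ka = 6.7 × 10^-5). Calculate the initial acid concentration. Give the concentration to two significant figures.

C₀ = 4.5 × 10^-2 M

[H+] = 10^(-2.77) = 1.70 × 10^-3 M = x
Ka = x²/(C₀ − x) ⇒ C₀ = x + x²/Ka
C₀ = 1.70 × 10^-3 + (1.70 × 10^-3)²/(6.7 × 10^-5) = 4.48 × 10^-2 M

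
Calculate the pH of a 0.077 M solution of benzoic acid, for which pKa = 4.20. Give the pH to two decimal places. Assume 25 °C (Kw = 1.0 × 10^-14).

pH = 2.66

C6H5COOH ⇌ C6H5COO- + H+
Ka = 10^(−4.20) = 6.31 × 10^-5
Ka = [H+]²/(0.077 − [H+]) = 6.31 × 10^-5
Since Ka ≪ C₀, [H+] ≈ √(Ka·C₀) = 2.20 × 10^-3 M.
([H+]/C₀ = 2.9% < 5%, so the approximation holds.)
pH = −log(2.20 × 10^-3) = 2.66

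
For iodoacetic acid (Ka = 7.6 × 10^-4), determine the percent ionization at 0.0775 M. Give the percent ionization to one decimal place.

ICH2COOH ⇌ ICH2COO- + H+; let x = [H+] at equilibrium.
Solve x² + 0.00076x − 5.89e-05 = 0 → x = 7.30 × 10^-3 M
Fraction ionized = 7.30 × 10^-3 / 0.0775 = 0.0942 → 9.4%

9.4%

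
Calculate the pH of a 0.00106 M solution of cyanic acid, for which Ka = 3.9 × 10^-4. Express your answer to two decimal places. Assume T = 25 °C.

HOCN ⇌ OCN- + H+
Ka = [H+]²/(0.00106 − [H+]) = 3.9 × 10^-4
The 5% rule fails; solving [H+]² + Ka·[H+] − Ka·C₀ = 0 exactly:
[H+] = (−Ka + √(Ka² + 4·Ka·C₀))/2 = 4.77 × 10^-4 M
pH = −log(4.77 × 10^-4) = 3.32

pH = 3.32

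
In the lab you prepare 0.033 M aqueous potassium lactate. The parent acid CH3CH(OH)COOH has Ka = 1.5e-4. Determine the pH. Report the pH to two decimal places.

CH3CH(OH)COO- is the conjugate base of the weak acid CH3CH(OH)COOH.
Kb = Kw/Ka = 1.0×10^-14 / 1.5 × 10^-4 = 6.67 × 10^-11
From the ICE table, Kb = [OH-]²/(0.033 − [OH-]) = 6.67 × 10^-11.
Since Kb ≪ C₀, [OH-] ≈ √(Kb·C₀) = 1.48 × 10^-6 M.
Check: 0.0045% ionized — well under 5%, approximation valid.
pOH = 5.83, so pH = 14.00 − pOH = 8.17

pH = 8.17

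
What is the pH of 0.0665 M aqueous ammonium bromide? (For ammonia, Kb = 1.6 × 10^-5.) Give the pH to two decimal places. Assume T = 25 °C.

NH4+ is the conjugate acid of the weak base NH3.
Ka = Kw/Kb = 1.0×10^-14 / 1.6 × 10^-5 = 6.25 × 10^-10
Let x = [H+] at equilibrium. Ka = x²/(0.0665 − x).
Assume x ≪ 0.0665: x ≈ √(6.25 × 10^-10 × 0.0665) = 6.45 × 10^-6 M
(x/C₀ = 0.0097% < 5%, so the approximation holds.)
pH = −log[H+] = −log(6.45 × 10^-6) = 5.19

pH = 5.19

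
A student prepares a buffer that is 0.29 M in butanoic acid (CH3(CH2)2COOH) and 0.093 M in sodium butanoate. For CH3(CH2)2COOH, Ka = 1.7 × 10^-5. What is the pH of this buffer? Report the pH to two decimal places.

pKa = −log(1.7 × 10^-5) = 4.770
Henderson–Hasselbalch: pH = pKa + log([CH3(CH2)2COO-]/[CH3(CH2)2COOH]) = 4.770 + log(0.093/0.29)
pH = 4.770 + (-0.494) = 4.28

pH = 4.28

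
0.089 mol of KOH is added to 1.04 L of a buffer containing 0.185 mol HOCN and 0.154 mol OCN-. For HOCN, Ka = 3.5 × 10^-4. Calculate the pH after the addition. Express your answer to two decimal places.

pH = 3.86

OH- converts HOCN to OCN-: HOCN → 0.096 mol, OCN- → 0.243 mol.
pKa = −log(3.5 × 10^-4) = 3.456
pH = pKa + log([A⁻]/[HA]) = 3.456 + log(0.243/0.096) = 3.456 +0.403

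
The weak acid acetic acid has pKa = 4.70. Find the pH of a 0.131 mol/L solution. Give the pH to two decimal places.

CH3COOH ⇌ CH3COO- + H+
Ka = 10^(−4.70) = 2.00 × 10^-5
From the ICE table, Ka = x²/(0.131 − x) = 2.00 × 10^-5.
Since Ka ≪ C₀, x ≈ √(Ka·C₀) = 1.62 × 10^-3 M.
Check: 1.2% ionized — well under 5%, approximation valid.
pH = −log(1.62 × 10^-3) = 2.79

pH = 2.79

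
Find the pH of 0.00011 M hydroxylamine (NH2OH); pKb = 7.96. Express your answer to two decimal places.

pH = 8.04

NH2OH + H2O ⇌ NH3OH+ + OH-
Kb = 10^(−7.96) = 1.10 × 10^-8
Kb = [OH-]²/(0.00011 − [OH-]) = 1.10 × 10^-8
Assume [OH-] ≪ 0.00011: [OH-] ≈ √(1.10 × 10^-8 × 0.00011) = 1.10 × 10^-6 M
([OH-]/C₀ = 1% < 5%, so the approximation holds.)
pOH = −log(1.10 × 10^-6) = 5.96; pH = 14.00 − 5.96 = 8.04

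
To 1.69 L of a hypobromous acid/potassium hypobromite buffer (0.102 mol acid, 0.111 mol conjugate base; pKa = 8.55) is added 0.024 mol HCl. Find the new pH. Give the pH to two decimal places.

Added H+ converts OBr- to HOBr: HOBr → 0.126 mol, OBr- → 0.087 mol.
pH = pKa + log(n_OBr-/n_HOBr) = 8.55 + log(0.087/0.126) = 8.55 + (-0.161)

pH = 8.39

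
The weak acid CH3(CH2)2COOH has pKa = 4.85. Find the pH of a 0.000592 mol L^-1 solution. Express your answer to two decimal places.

pH = 4.07

CH3(CH2)2COOH ⇌ CH3(CH2)2COO- + H+
Ka = 10^(−4.85) = 1.41 × 10^-5
Let x = [H+] at equilibrium. Ka = x²/(0.000592 − x).
Here C₀/Ka ≈ 42, so the small-x approximation fails. Use the quadratic:
x = [−1.41e-05 + √(1.41e-05² + 3.34e-08)]/2 = 8.46 × 10^-5 M
pH = −log(8.46 × 10^-5) = 4.07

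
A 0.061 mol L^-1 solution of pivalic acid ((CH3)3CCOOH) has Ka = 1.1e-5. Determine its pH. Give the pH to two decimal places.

(CH3)3CCOOH ⇌ (CH3)3CCOO- + H+
Let x = [H+] at equilibrium. Ka = x²/(0.061 − x).
Neglecting x in the denominator: x = √(1.1 × 10^-5 × 0.061) = 8.19 × 10^-4 M
(x/C₀ = 1.3% < 5%, so the approximation holds.)
pH = −log[H+] = −log(8.19 × 10^-4) = 3.09

pH = 3.09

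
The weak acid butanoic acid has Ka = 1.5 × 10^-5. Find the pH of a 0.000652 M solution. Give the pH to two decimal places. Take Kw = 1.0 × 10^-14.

pH = 4.04

CH3(CH2)2COOH ⇌ CH3(CH2)2COO- + H+
From the ICE table, Ka = [H+]²/(0.000652 − [H+]) = 1.5 × 10^-5.
[H+] is not negligible relative to C₀; solve [H+]² + 1.5e-05·[H+] − 9.78e-09 = 0.
[H+] = (−Ka + √(Ka² + 4·Ka·C₀))/2 = 9.17 × 10^-5 M
pH = −log[H+] = −log(9.17 × 10^-5) = 4.04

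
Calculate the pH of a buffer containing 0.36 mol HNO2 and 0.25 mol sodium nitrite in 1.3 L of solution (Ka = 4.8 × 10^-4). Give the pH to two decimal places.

pKa = −log(4.8 × 10^-4) = 3.319
pH = pKa + log([A⁻]/[HA]) = 3.319 + log(0.25/0.36)
pH = 3.319 + (-0.158) = 3.16

pH = 3.16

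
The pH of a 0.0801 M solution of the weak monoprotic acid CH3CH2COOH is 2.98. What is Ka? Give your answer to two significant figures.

Ka = 1.4 × 10^-5

[H+] = 10^(-2.98) = 1.05 × 10^-3 M
At equilibrium [HA] = 0.0801 − 1.05 × 10^-3 = 7.91 × 10^-2 M
Ka = [H+][A-]/[HA] = (1.05 × 10^-3)² / 7.91 × 10^-2 = 1.4 × 10^-5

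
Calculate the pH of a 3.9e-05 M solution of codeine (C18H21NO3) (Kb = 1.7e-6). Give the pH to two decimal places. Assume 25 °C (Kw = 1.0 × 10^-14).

C18H21NO3 + H2O ⇌ C18H22NO3+ + OH-
From the ICE table, Kb = x²/(3.9e-05 − x) = 1.7 × 10^-6.
Here C₀/Kb ≈ 22.9, so the small-x approximation fails. Use the quadratic:
x = [−1.7e-06 + √(1.7e-06² + 2.65e-10)]/2 = 7.34 × 10^-6 M
pOH = −log(7.34 × 10^-6) = 5.13; pH = 14.00 − 5.13 = 8.87

pH = 8.87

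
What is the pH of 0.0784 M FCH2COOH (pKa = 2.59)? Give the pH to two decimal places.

pH = 1.89

FCH2COOH ⇌ FCH2COO- + H+
Ka = 10^(−2.59) = 2.57 × 10^-3
Let x = [H+] at equilibrium. Ka = x²/(0.0784 − x).
The 5% rule fails; solving x² + Ka·x − Ka·C₀ = 0 exactly:
x = (−Ka + √(Ka² + 4·Ka·C₀))/2 = 1.30 × 10^-2 M
pH = −log[H+] = −log(1.30 × 10^-2) = 1.89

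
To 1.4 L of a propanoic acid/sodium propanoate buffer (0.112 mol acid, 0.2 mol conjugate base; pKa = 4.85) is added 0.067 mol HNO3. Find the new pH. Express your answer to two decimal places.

After neutralization: n(CH3CH2COOH) = 0.179 mol, n(CH3CH2COO-) = 0.133 mol.
pH = pKa + log([A⁻]/[HA]) = 4.85 + log(0.133/0.179) = 4.85 -0.129

pH = 4.72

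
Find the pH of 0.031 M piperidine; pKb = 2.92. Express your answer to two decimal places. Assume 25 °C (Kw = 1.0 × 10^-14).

C5H10NH + H2O ⇌ C5H10NH2+ + OH-
Kb = 10^(−2.92) = 1.20 × 10^-3
Kb = x²/(0.031 − x) = 1.20 × 10^-3
The 5% rule fails; solving x² + Kb·x − Kb·C₀ = 0 exactly:
x = (−Kb + √(Kb² + 4·Kb·C₀))/2 = 5.53 × 10^-3 M
pOH = 2.26, so pH = 14.00 − pOH = 11.74

pH = 11.74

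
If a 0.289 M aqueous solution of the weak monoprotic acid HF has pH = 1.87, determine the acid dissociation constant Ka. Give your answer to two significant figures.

Ka = 6.6 × 10^-4

[H+] = 10^(-1.87) = 1.35 × 10^-2 M
At equilibrium [HA] = 0.289 − 1.35 × 10^-2 = 2.75 × 10^-1 M
Ka = [H+][A-]/[HA] = (1.35 × 10^-2)² / 2.75 × 10^-1 = 6.6 × 10^-4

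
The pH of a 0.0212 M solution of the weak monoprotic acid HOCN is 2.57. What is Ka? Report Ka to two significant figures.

[H+] = 10^(-2.57) = 2.69 × 10^-3 M
At equilibrium [HA] = 0.0212 − 2.69 × 10^-3 = 1.85 × 10^-2 M
Ka = [H+][A-]/[HA] = (2.69 × 10^-3)² / 1.85 × 10^-2 = 3.9 × 10^-4

Ka = 3.9 × 10^-4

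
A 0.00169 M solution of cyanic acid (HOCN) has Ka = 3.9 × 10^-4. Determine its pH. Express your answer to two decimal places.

HOCN ⇌ OCN- + H+
Let x = [H+] at equilibrium. Ka = x²/(0.00169 − x).
x is not negligible relative to C₀; solve x² + 0.00039·x − 6.59e-07 = 0.
x = [−0.00039 + √(0.00039² + 2.64e-06)]/2 = 6.40 × 10^-4 M
pH = −log[H+] = −log(6.40 × 10^-4) = 3.19

pH = 3.19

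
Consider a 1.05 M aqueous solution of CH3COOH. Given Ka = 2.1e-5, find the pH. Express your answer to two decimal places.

pH = 2.33

CH3COOH ⇌ CH3COO- + H+
Ka = [H+]²/(1.05 − [H+]) = 2.1 × 10^-5
Neglecting [H+] in the denominator: [H+] = √(2.1 × 10^-5 × 1.05) = 4.70 × 10^-3 M
pH = −log[H+] = −log(4.70 × 10^-3) = 2.33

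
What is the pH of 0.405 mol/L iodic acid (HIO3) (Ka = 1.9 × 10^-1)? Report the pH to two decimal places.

HIO3 ⇌ IO3- + H+
From the ICE table, Ka = x²/(0.405 − x) = 1.9 × 10^-1.
x is not negligible relative to C₀; solve x² + 0.19·x − 0.077 = 0.
x = (−Ka + √(Ka² + 4·Ka·C₀))/2 = 1.98 × 10^-1 M
pH = −log[H+] = −log(1.98 × 10^-1) = 0.70

pH = 0.70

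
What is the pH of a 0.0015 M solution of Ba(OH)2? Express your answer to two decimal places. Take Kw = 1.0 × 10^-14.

pH = 11.48

Ba(OH)2 is a strong base (each formula unit releases 2 OH-); [OH-] = 0.003 M.
pOH = -log(0.003) = 2.52
pH = 14.00 - 2.52 = 11.48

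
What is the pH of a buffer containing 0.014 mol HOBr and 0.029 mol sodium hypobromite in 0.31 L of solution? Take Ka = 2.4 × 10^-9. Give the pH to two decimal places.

pKa = −log(2.4 × 10^-9) = 8.620
Henderson–Hasselbalch: pH = pKa + log([OBr-]/[HOBr]) = 8.620 + log(0.029/0.014)
pH = 8.620 + (+0.316) = 8.94

pH = 8.94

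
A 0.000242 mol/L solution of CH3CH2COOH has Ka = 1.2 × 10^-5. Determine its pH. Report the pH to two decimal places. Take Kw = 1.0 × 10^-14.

CH3CH2COOH ⇌ CH3CH2COO- + H+
Ka = x²/(0.000242 − x) = 1.2 × 10^-5
x is not negligible relative to C₀; solve x² + 1.2e-05·x − 2.9e-09 = 0.
x = (−Ka + √(Ka² + 4·Ka·C₀))/2 = 4.82 × 10^-5 M
pH = −log[H+] = −log(4.82 × 10^-5) = 4.32

pH = 4.32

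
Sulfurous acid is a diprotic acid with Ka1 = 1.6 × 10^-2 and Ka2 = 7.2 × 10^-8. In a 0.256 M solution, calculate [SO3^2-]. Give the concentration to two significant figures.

7.2 × 10^-8 M

First ionization gives [H+] ≈ [HSO3-] = 5.65 × 10^-2 M.
Second step: Ka2 = [H+][SO3^2-]/[HSO3-] ≈ [SO3^2-] (since [H+] ≈ [HSO3-]).
So [SO3^2-] ≈ Ka2.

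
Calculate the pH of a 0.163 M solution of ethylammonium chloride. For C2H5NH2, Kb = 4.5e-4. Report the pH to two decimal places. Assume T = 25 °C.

pH = 5.72

C2H5NH3+ is the conjugate acid of the weak base C2H5NH2.
Ka = Kw/Kb = 1.0×10^-14 / 4.5 × 10^-4 = 2.22 × 10^-11
Ka = [H+]²/(0.163 − [H+]) = 2.22 × 10^-11
Assume [H+] ≪ 0.163: [H+] ≈ √(2.22 × 10^-11 × 0.163) = 1.90 × 10^-6 M
Check: 0.0012% ionized — well under 5%, approximation valid.
pH = −log[H+] = −log(1.90 × 10^-6) = 5.72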